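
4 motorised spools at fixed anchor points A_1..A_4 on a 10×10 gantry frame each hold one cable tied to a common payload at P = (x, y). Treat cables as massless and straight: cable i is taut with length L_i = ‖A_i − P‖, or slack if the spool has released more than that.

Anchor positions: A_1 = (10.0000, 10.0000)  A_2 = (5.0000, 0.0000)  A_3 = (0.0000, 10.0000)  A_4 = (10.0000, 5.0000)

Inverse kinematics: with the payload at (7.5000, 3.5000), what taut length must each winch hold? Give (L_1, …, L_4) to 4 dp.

L_1: Δ = A_1−P = (2.5000, 6.5000) → ‖Δ‖ = √48.5000 = 6.9642
L_2: Δ = A_2−P = (-2.5000, -3.5000) → ‖Δ‖ = √18.5000 = 4.3012
L_3: Δ = A_3−P = (-7.5000, 6.5000) → ‖Δ‖ = √98.5000 = 9.9247
L_4: Δ = A_4−P = (2.5000, 1.5000) → ‖Δ‖ = √8.5000 = 2.9155

(6.9642, 4.3012, 9.9247, 2.9155)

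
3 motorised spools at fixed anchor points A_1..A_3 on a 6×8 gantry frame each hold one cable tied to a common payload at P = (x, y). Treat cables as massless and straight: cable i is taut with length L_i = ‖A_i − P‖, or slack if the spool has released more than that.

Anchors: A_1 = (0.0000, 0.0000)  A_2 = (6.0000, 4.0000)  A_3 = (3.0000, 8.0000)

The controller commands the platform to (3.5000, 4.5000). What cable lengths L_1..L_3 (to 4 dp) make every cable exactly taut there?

(5.7009, 2.5495, 3.5355)

L_1: Δ = A_1−P = (-3.5000, -4.5000) → ‖Δ‖ = √32.5000 = 5.7009
L_2: Δ = A_2−P = (2.5000, -0.5000) → ‖Δ‖ = √6.5000 = 2.5495
L_3: Δ = A_3−P = (-0.5000, 3.5000) → ‖Δ‖ = √12.5000 = 3.5355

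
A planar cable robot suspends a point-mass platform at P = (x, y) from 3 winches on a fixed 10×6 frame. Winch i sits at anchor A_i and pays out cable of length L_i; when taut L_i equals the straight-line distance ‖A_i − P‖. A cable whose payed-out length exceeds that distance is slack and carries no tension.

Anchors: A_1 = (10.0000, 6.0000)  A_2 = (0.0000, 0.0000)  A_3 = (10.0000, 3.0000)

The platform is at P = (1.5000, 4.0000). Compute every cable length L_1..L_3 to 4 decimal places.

L_1 = √((10.0000−1.5000)² + (6.0000−4.0000)²) = 8.7321
L_2 = √((0.0000−1.5000)² + (0.0000−4.0000)²) = 4.2720
L_3 = √((10.0000−1.5000)² + (3.0000−4.0000)²) = 8.5586

(8.7321, 4.2720, 8.5586)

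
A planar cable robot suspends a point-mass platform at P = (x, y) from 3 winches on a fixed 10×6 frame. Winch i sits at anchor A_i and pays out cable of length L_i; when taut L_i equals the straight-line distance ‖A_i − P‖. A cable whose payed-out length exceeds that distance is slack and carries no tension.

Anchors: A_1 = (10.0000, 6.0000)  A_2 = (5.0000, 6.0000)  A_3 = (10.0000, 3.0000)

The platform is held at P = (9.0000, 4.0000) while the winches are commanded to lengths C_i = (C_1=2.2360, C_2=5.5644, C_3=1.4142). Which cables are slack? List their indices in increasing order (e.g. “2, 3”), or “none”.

2

i=1: geometric 2.2361 vs commanded 2.2360 ⇒ taut
i=2: geometric 4.4721 vs commanded 5.5644 ⇒ slack
i=3: geometric 1.4142 vs commanded 1.4142 ⇒ taut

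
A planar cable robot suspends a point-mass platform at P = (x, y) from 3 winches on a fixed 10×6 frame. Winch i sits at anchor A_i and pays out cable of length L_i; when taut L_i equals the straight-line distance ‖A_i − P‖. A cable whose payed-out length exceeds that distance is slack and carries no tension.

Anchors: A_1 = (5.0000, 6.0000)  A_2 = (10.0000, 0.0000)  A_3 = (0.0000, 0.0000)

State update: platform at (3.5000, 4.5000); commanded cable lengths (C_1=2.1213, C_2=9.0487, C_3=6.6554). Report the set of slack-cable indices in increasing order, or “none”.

cable 1: √((1.5000)²+(1.5000)²)=2.1213, C_1=2.1213: taut
cable 2: √((6.5000)²+(-4.5000)²)=7.9057, C_2=9.0487: slack
cable 3: √((-3.5000)²+(-4.5000)²)=5.7009, C_3=6.6554: slack

2, 3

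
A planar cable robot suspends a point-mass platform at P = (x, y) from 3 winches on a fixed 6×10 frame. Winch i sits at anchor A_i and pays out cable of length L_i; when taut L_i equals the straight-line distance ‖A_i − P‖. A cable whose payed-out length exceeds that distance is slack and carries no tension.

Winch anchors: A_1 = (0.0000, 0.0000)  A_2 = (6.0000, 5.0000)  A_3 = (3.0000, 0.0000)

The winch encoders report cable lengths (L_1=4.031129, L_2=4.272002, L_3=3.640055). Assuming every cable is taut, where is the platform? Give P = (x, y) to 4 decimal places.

expand ‖A_i−P‖²=L_i² and subtract eq 1 (c_i ≔ ‖A_i‖²−L_i²)
c_1 = 0.0000+0.0000−16.2500 = -16.2500
eq1−eq2 → [-12.0000  -10.0000]·P = -59.0000
eq1−eq3 → [-6.0000  0.0000]·P = -12.0000
2×2 solve → P = (2.0000, 3.5000)

(2.0000, 3.5000)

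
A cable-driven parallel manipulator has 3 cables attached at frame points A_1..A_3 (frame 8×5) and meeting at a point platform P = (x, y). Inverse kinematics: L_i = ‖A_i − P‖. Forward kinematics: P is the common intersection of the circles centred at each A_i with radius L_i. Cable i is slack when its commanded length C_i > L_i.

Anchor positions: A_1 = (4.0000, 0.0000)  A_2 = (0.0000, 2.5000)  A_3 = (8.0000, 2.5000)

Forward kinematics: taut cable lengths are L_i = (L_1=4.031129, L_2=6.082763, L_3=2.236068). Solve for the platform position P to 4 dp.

expand ‖A_i−P‖²=L_i² and subtract eq 1 (k_i ≔ ‖A_i‖²−L_i²)
k_1 = 16.0000+0.0000−16.2500 = -0.2500
eq1−eq2 → [8.0000  -5.0000]·P = 30.5000
eq1−eq3 → [-8.0000  -5.0000]·P = -65.5000
2×2 solve → P = (6.0000, 3.5000)

(6.0000, 3.5000)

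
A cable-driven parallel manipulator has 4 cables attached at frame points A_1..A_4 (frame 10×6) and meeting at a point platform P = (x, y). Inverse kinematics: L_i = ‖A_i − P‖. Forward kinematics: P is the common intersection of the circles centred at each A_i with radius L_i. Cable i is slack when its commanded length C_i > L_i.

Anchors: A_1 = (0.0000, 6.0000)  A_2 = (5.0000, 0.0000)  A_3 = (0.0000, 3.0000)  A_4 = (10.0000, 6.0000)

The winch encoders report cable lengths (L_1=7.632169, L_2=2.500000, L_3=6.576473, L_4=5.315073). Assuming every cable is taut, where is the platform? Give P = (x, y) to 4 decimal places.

(6.5000, 2.0000)

expand ‖A_i−P‖²=L_i² and subtract eq 1 (q_i ≔ ‖A_i‖²−L_i²)
q_1 = 0.0000+36.0000−58.2500 = -22.2500
eq1−eq2 → [-10.0000  12.0000]·P = -41.0000
eq1−eq3 → [0.0000  6.0000]·P = 12.0000
eq1−eq4 → [-20.0000  0.0000]·P = -130.0000
2×2 solve → P = (6.5000, 2.0000)
check cable 4: ‖A_4−P‖² = 28.2500 ≈ L_4² = 28.2500 ✓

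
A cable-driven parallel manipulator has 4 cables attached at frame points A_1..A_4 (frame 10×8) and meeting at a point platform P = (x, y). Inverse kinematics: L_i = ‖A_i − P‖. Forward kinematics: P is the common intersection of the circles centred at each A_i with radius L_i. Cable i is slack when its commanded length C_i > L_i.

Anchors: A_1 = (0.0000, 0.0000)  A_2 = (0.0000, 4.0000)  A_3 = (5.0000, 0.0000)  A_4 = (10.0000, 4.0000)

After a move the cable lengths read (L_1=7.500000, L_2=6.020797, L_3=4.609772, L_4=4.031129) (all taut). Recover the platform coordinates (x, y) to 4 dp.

(6.0000, 4.5000)

each cable: (A_i−P)·(A_i−P) = L_i²; let k_i = ‖A_i‖²−L_i²
k_1 = 0.0000+0.0000−56.2500 = -56.2500
row 1: 0.0000x − 8.0000y = -36.0000  (k_2=-20.2500)
row 2: -10.0000x + 0.0000y = -60.0000  (k_3=3.7500)
row 3: -20.0000x − 8.0000y = -156.0000  (k_4=99.7500)
Cramer on rows 1–2 → x = 6.0000, y = 4.5000
check cable 4: ‖A_4−P‖² = 16.2500 ≈ L_4² = 16.2500 ✓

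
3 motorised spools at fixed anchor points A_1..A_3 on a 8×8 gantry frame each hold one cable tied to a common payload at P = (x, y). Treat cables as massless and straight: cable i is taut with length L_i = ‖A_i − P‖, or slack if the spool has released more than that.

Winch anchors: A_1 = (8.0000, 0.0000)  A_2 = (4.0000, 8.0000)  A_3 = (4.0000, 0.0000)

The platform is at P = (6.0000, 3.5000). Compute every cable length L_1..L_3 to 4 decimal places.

(4.0311, 4.9244, 4.0311)

L_1 = √((8.0000−6.0000)² + (0.0000−3.5000)²) = 4.0311
L_2 = √((4.0000−6.0000)² + (8.0000−3.5000)²) = 4.9244
L_3 = √((4.0000−6.0000)² + (0.0000−3.5000)²) = 4.0311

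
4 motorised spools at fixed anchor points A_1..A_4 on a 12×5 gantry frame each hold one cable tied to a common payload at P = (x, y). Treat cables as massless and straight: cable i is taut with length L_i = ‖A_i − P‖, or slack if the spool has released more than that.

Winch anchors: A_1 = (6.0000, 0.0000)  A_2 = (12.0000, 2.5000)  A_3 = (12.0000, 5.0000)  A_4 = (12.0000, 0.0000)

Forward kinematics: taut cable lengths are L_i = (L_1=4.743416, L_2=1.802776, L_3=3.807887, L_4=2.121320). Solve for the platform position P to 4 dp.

(10.5000, 1.5000)

each cable: (A_i−P)·(A_i−P) = L_i²; let k_i = ‖A_i‖²−L_i²
k_1 = 36.0000+0.0000−22.5000 = 13.5000
row 1: -12.0000x − 5.0000y = -133.5000  (k_2=147.0000)
row 2: -12.0000x − 10.0000y = -141.0000  (k_3=154.5000)
row 3: -12.0000x + 0.0000y = -126.0000  (k_4=139.5000)
Cramer on rows 1–2 → x = 10.5000, y = 1.5000
check cable 4: ‖A_4−P‖² = 4.5000 ≈ L_4² = 4.5000 ✓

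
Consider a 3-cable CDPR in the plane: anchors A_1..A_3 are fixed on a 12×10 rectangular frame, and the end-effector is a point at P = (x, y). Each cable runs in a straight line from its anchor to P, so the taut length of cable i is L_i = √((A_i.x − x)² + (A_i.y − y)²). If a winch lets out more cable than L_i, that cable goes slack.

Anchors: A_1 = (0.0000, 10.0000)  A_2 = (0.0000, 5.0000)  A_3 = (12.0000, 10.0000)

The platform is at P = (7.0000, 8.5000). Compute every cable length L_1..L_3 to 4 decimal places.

(7.1589, 7.8262, 5.2202)

L_1 = √((0.0000−7.0000)² + (10.0000−8.5000)²) = 7.1589
L_2 = √((0.0000−7.0000)² + (5.0000−8.5000)²) = 7.8262
L_3 = √((12.0000−7.0000)² + (10.0000−8.5000)²) = 5.2202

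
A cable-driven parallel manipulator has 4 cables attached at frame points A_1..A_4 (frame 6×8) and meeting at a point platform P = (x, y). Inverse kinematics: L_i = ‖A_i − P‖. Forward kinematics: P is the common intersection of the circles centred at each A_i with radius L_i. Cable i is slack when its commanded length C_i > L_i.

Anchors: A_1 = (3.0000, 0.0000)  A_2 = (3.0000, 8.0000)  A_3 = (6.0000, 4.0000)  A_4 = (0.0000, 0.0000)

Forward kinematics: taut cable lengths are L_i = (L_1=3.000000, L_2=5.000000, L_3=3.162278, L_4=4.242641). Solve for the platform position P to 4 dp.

(3.0000, 3.0000)

expand ‖A_i−P‖²=L_i² and subtract eq 1 (q_i ≔ ‖A_i‖²−L_i²)
q_1 = 9.0000+0.0000−9.0000 = 0.0000
eq1−eq2 → [0.0000  -16.0000]·P = -48.0000
eq1−eq3 → [-6.0000  -8.0000]·P = -42.0000
eq1−eq4 → [6.0000  0.0000]·P = 18.0000
2×2 solve → P = (3.0000, 3.0000)
check cable 4: ‖A_4−P‖² = 18.0000 ≈ L_4² = 18.0000 ✓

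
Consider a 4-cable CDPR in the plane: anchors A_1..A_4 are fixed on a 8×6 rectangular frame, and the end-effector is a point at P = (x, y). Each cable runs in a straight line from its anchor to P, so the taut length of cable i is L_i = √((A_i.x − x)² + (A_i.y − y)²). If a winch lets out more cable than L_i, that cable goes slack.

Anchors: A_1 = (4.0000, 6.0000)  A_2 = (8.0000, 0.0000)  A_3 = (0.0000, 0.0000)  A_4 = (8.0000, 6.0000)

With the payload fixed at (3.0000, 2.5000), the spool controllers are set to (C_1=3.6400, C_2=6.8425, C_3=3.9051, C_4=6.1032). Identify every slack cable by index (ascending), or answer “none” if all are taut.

2

i=1: geometric 3.6401 vs commanded 3.6400 ⇒ taut
i=2: geometric 5.5902 vs commanded 6.8425 ⇒ slack
i=3: geometric 3.9051 vs commanded 3.9051 ⇒ taut
i=4: geometric 6.1033 vs commanded 6.1032 ⇒ taut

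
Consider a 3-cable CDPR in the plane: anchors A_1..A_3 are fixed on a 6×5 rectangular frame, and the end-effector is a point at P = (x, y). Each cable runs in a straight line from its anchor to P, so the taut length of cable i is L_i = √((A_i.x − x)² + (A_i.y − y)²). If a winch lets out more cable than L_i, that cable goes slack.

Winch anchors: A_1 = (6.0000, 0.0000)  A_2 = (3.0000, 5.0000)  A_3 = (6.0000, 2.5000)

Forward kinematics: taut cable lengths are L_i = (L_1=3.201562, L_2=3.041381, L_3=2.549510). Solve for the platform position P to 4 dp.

(3.5000, 2.0000)

circle eqns → linear via eq_j − eq_1; set q_j = A_j·A_j − L_j²
q_1 = 36.0000+0.0000−10.2500 = 25.7500
6.0000·x − 10.0000·y = q_1−q_2 = 1.0000
0.0000·x − 5.0000·y = q_1−q_3 = -10.0000
solve first two rows → x=3.5000, y=2.0000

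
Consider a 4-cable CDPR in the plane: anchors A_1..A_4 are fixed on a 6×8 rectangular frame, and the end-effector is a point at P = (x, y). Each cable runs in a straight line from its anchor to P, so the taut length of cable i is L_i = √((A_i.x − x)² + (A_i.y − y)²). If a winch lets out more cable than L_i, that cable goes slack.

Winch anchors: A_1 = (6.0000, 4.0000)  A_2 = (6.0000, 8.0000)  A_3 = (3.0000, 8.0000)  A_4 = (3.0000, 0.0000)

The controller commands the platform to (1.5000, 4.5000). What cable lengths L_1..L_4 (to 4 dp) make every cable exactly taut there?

(4.5277, 5.7009, 3.8079, 4.7434)

L_1 = √((6.0000−1.5000)² + (4.0000−4.5000)²) = 4.5277
L_2 = √((6.0000−1.5000)² + (8.0000−4.5000)²) = 5.7009
L_3 = √((3.0000−1.5000)² + (8.0000−4.5000)²) = 3.8079
L_4 = √((3.0000−1.5000)² + (0.0000−4.5000)²) = 4.7434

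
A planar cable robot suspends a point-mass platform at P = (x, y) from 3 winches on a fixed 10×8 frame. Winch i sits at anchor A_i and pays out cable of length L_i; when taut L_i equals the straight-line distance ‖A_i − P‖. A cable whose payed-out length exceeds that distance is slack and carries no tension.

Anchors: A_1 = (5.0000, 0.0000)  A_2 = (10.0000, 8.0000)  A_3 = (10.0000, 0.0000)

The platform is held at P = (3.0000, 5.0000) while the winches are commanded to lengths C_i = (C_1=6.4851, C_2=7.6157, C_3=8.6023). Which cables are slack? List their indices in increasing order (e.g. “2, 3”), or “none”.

1

cable 1: √((2.0000)²+(-5.0000)²)=5.3852, C_1=6.4851: slack
cable 2: √((7.0000)²+(3.0000)²)=7.6158, C_2=7.6157: taut
cable 3: √((7.0000)²+(-5.0000)²)=8.6023, C_3=8.6023: taut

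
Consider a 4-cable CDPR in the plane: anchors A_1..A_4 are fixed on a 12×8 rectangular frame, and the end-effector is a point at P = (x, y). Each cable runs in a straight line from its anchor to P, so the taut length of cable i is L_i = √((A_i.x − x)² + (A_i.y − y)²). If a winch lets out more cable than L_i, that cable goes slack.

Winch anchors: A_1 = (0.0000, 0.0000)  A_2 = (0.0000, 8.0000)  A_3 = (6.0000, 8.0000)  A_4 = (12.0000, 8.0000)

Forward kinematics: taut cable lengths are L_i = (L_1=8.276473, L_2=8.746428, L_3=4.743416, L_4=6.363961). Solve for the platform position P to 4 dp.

(7.5000, 3.5000)

each cable: (A_i−P)·(A_i−P) = L_i²; let c_i = ‖A_i‖²−L_i²
c_1 = 0.0000+0.0000−68.5000 = -68.5000
row 1: 0.0000x − 16.0000y = -56.0000  (c_2=-12.5000)
row 2: -12.0000x − 16.0000y = -146.0000  (c_3=77.5000)
row 3: -24.0000x − 16.0000y = -236.0000  (c_4=167.5000)
Cramer on rows 1–2 → x = 7.5000, y = 3.5000
check cable 4: ‖A_4−P‖² = 40.5000 ≈ L_4² = 40.5000 ✓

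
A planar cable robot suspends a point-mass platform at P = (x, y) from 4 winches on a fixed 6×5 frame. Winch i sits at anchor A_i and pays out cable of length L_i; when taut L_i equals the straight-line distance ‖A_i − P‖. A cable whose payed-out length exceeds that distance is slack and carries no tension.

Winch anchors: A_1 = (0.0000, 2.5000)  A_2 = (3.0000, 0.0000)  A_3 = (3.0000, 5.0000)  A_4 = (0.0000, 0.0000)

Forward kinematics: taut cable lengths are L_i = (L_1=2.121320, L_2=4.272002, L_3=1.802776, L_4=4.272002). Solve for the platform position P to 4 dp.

(1.5000, 4.0000)

expand ‖A_i−P‖²=L_i² and subtract eq 1 (q_i ≔ ‖A_i‖²−L_i²)
q_1 = 0.0000+6.2500−4.5000 = 1.7500
eq1−eq2 → [-6.0000  5.0000]·P = 11.0000
eq1−eq3 → [-6.0000  -5.0000]·P = -29.0000
eq1−eq4 → [0.0000  5.0000]·P = 20.0000
2×2 solve → P = (1.5000, 4.0000)
check cable 4: ‖A_4−P‖² = 18.2500 ≈ L_4² = 18.2500 ✓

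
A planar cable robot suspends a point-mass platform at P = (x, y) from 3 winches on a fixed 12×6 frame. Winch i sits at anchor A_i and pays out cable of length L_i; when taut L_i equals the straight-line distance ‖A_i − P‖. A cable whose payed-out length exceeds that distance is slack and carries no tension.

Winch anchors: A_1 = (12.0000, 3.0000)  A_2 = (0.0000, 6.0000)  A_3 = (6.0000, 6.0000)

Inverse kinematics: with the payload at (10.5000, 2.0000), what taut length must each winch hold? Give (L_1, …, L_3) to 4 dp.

(1.8028, 11.2361, 6.0208)

L_1 = √((12.0000−10.5000)² + (3.0000−2.0000)²) = 1.8028
L_2 = √((0.0000−10.5000)² + (6.0000−2.0000)²) = 11.2361
L_3 = √((6.0000−10.5000)² + (6.0000−2.0000)²) = 6.0208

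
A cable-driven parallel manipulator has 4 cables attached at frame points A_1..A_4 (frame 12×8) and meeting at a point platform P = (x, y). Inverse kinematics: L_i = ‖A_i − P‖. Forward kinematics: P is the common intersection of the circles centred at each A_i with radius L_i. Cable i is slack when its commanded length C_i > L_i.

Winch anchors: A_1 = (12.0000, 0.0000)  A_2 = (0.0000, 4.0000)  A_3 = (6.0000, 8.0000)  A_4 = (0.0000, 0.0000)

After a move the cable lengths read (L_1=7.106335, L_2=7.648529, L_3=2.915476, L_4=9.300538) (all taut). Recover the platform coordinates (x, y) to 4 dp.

each cable: (A_i−P)·(A_i−P) = L_i²; let c_i = ‖A_i‖²−L_i²
c_1 = 144.0000+0.0000−50.5000 = 93.5000
row 1: 24.0000x − 8.0000y = 136.0000  (c_2=-42.5000)
row 2: 12.0000x − 16.0000y = 2.0000  (c_3=91.5000)
row 3: 24.0000x + 0.0000y = 180.0000  (c_4=-86.5000)
Cramer on rows 1–2 → x = 7.5000, y = 5.5000
check cable 4: ‖A_4−P‖² = 86.5000 ≈ L_4² = 86.5000 ✓

(7.5000, 5.5000)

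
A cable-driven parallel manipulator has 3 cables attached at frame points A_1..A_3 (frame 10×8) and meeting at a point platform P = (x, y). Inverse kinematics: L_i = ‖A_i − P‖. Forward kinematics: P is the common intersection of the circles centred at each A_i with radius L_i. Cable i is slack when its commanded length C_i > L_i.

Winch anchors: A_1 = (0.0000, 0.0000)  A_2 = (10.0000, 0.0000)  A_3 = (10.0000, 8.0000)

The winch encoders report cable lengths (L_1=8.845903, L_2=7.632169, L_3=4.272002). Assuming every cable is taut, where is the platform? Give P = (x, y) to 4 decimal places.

circle eqns → linear via eq_j − eq_1; set q_j = A_j·A_j − L_j²
q_1 = 0.0000+0.0000−78.2500 = -78.2500
-20.0000·x + 0.0000·y = q_1−q_2 = -120.0000
-20.0000·x − 16.0000·y = q_1−q_3 = -224.0000
solve first two rows → x=6.0000, y=6.5000

(6.0000, 6.5000)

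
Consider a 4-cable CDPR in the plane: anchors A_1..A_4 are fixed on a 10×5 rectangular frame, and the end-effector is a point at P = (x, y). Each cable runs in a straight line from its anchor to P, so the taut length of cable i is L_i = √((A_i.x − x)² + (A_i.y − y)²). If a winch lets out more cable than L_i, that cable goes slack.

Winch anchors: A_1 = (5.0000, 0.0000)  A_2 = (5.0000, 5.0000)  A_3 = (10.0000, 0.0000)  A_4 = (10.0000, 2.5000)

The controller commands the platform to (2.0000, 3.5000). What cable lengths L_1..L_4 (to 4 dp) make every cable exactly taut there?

L_1 = √((5.0000−2.0000)² + (0.0000−3.5000)²) = 4.6098
L_2 = √((5.0000−2.0000)² + (5.0000−3.5000)²) = 3.3541
L_3 = √((10.0000−2.0000)² + (0.0000−3.5000)²) = 8.7321
L_4 = √((10.0000−2.0000)² + (2.5000−3.5000)²) = 8.0623

(4.6098, 3.3541, 8.7321, 8.0623)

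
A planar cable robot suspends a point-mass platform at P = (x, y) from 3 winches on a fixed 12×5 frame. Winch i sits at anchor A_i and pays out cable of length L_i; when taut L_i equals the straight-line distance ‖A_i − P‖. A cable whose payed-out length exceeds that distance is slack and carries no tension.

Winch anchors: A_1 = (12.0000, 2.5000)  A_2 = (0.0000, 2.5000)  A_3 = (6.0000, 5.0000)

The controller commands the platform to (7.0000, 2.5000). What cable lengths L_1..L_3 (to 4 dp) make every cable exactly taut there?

L_1: Δ = A_1−P = (5.0000, 0.0000) → ‖Δ‖ = √25.0000 = 5.0000
L_2: Δ = A_2−P = (-7.0000, 0.0000) → ‖Δ‖ = √49.0000 = 7.0000
L_3: Δ = A_3−P = (-1.0000, 2.5000) → ‖Δ‖ = √7.2500 = 2.6926

(5.0000, 7.0000, 2.6926)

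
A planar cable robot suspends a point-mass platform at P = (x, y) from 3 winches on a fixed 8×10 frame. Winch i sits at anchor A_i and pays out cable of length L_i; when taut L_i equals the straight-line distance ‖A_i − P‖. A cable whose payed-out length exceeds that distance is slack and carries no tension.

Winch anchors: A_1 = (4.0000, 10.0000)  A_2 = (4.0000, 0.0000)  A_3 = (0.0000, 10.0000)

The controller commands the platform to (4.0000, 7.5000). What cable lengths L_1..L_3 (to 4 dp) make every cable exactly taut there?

cable 1: Δx=0.0000, Δy=2.5000; L_1 = √(Δx²+Δy²) = 2.5000
cable 2: Δx=0.0000, Δy=-7.5000; L_2 = √(Δx²+Δy²) = 7.5000
cable 3: Δx=-4.0000, Δy=2.5000; L_3 = √(Δx²+Δy²) = 4.7170

(2.5000, 7.5000, 4.7170)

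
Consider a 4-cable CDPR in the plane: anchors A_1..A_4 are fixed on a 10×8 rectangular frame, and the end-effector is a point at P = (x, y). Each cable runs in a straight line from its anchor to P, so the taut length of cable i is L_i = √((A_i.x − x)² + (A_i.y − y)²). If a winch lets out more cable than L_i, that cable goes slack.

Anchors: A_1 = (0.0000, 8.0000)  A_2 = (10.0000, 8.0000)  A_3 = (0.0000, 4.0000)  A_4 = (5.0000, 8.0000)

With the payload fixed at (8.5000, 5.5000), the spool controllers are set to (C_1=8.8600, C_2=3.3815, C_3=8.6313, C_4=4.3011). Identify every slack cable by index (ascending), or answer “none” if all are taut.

2

i=1: geometric 8.8600 vs commanded 8.8600 ⇒ taut
i=2: geometric 2.9155 vs commanded 3.3815 ⇒ slack
i=3: geometric 8.6313 vs commanded 8.6313 ⇒ taut
i=4: geometric 4.3012 vs commanded 4.3011 ⇒ taut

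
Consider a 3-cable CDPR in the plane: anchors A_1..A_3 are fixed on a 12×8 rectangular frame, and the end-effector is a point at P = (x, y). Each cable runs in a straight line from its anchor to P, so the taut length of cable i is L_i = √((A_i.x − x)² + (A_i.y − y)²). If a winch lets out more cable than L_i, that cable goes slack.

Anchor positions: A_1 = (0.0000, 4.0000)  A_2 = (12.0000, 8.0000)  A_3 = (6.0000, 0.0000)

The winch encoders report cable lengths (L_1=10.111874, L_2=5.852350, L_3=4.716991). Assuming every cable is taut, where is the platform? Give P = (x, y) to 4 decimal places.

circle eqns → linear via eq_j − eq_1; set k_j = A_j·A_j − L_j²
k_1 = 0.0000+16.0000−102.2500 = -86.2500
-24.0000·x − 8.0000·y = k_1−k_2 = -260.0000
-12.0000·x + 8.0000·y = k_1−k_3 = -100.0000
solve first two rows → x=10.0000, y=2.5000

(10.0000, 2.5000)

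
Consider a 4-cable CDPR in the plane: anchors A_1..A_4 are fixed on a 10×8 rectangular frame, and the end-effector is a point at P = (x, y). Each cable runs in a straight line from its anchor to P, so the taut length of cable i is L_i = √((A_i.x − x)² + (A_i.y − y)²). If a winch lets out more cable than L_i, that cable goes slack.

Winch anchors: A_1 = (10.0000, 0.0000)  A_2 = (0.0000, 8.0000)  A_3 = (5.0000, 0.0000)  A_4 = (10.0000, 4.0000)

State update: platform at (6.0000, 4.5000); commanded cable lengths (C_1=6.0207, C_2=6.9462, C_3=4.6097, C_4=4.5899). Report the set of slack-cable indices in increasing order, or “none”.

4

cable 1: √((4.0000)²+(-4.5000)²)=6.0208, C_1=6.0207: taut
cable 2: √((-6.0000)²+(3.5000)²)=6.9462, C_2=6.9462: taut
cable 3: √((-1.0000)²+(-4.5000)²)=4.6098, C_3=4.6097: taut
cable 4: √((4.0000)²+(-0.5000)²)=4.0311, C_4=4.5899: slack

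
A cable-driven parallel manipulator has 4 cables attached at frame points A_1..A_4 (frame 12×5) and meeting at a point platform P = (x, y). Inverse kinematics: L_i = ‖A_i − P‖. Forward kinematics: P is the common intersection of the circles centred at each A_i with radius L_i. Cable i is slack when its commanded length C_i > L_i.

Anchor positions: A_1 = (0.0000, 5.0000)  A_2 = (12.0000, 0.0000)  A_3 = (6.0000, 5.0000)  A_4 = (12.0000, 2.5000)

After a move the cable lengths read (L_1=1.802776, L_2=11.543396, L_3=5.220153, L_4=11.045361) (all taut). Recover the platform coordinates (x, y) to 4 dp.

expand ‖A_i−P‖²=L_i² and subtract eq 1 (k_i ≔ ‖A_i‖²−L_i²)
k_1 = 0.0000+25.0000−3.2500 = 21.7500
eq1−eq2 → [-24.0000  10.0000]·P = 11.0000
eq1−eq3 → [-12.0000  0.0000]·P = -12.0000
eq1−eq4 → [-24.0000  5.0000]·P = -6.5000
2×2 solve → P = (1.0000, 3.5000)
check cable 4: ‖A_4−P‖² = 122.0000 ≈ L_4² = 122.0000 ✓

(1.0000, 3.5000)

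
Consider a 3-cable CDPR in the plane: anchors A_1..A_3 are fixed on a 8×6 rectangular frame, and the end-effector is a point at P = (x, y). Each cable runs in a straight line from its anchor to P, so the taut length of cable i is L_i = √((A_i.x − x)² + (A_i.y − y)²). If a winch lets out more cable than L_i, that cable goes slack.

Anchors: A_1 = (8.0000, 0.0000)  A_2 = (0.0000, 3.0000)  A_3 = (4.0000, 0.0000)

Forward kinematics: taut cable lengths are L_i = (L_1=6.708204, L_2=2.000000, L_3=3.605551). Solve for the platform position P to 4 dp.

(2.0000, 3.0000)

expand ‖A_i−P‖²=L_i² and subtract eq 1 (q_i ≔ ‖A_i‖²−L_i²)
q_1 = 64.0000+0.0000−45.0000 = 19.0000
eq1−eq2 → [16.0000  -6.0000]·P = 14.0000
eq1−eq3 → [8.0000  0.0000]·P = 16.0000
2×2 solve → P = (2.0000, 3.0000)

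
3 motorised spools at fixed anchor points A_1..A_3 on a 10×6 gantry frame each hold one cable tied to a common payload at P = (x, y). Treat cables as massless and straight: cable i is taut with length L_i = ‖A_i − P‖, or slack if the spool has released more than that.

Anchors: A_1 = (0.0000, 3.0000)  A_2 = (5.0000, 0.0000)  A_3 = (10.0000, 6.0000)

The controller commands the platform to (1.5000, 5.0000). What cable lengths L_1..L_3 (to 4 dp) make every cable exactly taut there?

cable 1: Δx=-1.5000, Δy=-2.0000; L_1 = √(Δx²+Δy²) = 2.5000
cable 2: Δx=3.5000, Δy=-5.0000; L_2 = √(Δx²+Δy²) = 6.1033
cable 3: Δx=8.5000, Δy=1.0000; L_3 = √(Δx²+Δy²) = 8.5586

(2.5000, 6.1033, 8.5586)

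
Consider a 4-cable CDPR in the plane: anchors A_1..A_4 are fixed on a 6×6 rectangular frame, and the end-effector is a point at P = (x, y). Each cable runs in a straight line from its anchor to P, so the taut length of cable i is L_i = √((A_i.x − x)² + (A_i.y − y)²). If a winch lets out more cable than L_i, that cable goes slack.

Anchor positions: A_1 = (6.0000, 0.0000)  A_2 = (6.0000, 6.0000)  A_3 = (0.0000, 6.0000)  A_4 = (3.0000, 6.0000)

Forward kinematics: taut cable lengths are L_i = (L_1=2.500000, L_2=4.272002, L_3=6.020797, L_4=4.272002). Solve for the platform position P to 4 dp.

(4.5000, 2.0000)

circle eqns → linear via eq_j − eq_1; set q_j = A_j·A_j − L_j²
q_1 = 36.0000+0.0000−6.2500 = 29.7500
0.0000·x − 12.0000·y = q_1−q_2 = -24.0000
12.0000·x − 12.0000·y = q_1−q_3 = 30.0000
6.0000·x − 12.0000·y = q_1−q_4 = 3.0000
solve first two rows → x=4.5000, y=2.0000
check cable 4: ‖A_4−P‖² = 18.2500 ≈ L_4² = 18.2500 ✓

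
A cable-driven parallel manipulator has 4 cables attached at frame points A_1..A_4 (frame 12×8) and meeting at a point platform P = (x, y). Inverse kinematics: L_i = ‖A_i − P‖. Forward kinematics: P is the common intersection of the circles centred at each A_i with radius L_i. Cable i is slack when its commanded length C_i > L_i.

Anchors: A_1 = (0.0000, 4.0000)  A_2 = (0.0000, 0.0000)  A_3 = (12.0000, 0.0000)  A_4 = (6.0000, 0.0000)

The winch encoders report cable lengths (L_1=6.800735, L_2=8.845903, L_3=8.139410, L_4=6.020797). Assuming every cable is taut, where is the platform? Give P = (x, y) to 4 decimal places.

expand ‖A_i−P‖²=L_i² and subtract eq 1 (k_i ≔ ‖A_i‖²−L_i²)
k_1 = 0.0000+16.0000−46.2500 = -30.2500
eq1−eq2 → [0.0000  8.0000]·P = 48.0000
eq1−eq3 → [-24.0000  8.0000]·P = -108.0000
eq1−eq4 → [-12.0000  8.0000]·P = -30.0000
2×2 solve → P = (6.5000, 6.0000)
check cable 4: ‖A_4−P‖² = 36.2500 ≈ L_4² = 36.2500 ✓

(6.5000, 6.0000)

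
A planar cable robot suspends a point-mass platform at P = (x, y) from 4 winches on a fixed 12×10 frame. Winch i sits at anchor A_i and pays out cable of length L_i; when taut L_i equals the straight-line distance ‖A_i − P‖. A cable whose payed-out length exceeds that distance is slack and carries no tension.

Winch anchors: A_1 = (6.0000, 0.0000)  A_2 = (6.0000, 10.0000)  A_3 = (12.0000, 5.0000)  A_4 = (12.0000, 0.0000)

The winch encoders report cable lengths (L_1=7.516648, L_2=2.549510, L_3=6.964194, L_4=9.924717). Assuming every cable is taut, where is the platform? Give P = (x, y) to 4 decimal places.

(5.5000, 7.5000)

circle eqns → linear via eq_j − eq_1; set c_j = A_j·A_j − L_j²
c_1 = 36.0000+0.0000−56.5000 = -20.5000
0.0000·x − 20.0000·y = c_1−c_2 = -150.0000
-12.0000·x − 10.0000·y = c_1−c_3 = -141.0000
-12.0000·x + 0.0000·y = c_1−c_4 = -66.0000
solve first two rows → x=5.5000, y=7.5000
check cable 4: ‖A_4−P‖² = 98.5000 ≈ L_4² = 98.5000 ✓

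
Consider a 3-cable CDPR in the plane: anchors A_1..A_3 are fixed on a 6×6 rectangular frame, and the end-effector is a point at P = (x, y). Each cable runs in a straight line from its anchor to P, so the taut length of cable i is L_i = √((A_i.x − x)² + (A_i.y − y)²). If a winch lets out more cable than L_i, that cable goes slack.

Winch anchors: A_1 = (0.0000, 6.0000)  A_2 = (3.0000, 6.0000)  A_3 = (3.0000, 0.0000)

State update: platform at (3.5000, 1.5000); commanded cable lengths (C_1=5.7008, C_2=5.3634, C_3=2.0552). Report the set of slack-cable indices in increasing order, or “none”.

cable 1: L_1 = ‖A_1−P‖ = 5.7009;  C_1 = 5.7008 → taut
cable 2: L_2 = ‖A_2−P‖ = 4.5277;  C_2 = 5.3634 → slack
cable 3: L_3 = ‖A_3−P‖ = 1.5811;  C_3 = 2.0552 → slack

2, 3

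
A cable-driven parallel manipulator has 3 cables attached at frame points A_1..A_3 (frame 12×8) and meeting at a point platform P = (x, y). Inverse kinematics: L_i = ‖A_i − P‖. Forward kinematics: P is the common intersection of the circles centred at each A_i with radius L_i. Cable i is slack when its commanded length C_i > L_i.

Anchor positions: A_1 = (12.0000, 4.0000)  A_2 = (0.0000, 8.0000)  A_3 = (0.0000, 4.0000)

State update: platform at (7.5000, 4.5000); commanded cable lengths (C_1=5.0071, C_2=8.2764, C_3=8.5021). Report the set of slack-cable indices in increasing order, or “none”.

1, 3

i=1: geometric 4.5277 vs commanded 5.0071 ⇒ slack
i=2: geometric 8.2765 vs commanded 8.2764 ⇒ taut
i=3: geometric 7.5166 vs commanded 8.5021 ⇒ slack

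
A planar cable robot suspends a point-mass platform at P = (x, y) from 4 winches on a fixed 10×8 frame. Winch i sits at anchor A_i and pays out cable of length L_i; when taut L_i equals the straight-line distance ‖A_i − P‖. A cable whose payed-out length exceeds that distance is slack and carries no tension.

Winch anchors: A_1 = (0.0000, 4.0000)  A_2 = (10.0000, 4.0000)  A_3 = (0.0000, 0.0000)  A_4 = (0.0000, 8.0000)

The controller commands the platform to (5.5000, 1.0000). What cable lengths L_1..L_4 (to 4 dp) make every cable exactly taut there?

L_1: Δ = A_1−P = (-5.5000, 3.0000) → ‖Δ‖ = √39.2500 = 6.2650
L_2: Δ = A_2−P = (4.5000, 3.0000) → ‖Δ‖ = √29.2500 = 5.4083
L_3: Δ = A_3−P = (-5.5000, -1.0000) → ‖Δ‖ = √31.2500 = 5.5902
L_4: Δ = A_4−P = (-5.5000, 7.0000) → ‖Δ‖ = √79.2500 = 8.9022

(6.2650, 5.4083, 5.5902, 8.9022)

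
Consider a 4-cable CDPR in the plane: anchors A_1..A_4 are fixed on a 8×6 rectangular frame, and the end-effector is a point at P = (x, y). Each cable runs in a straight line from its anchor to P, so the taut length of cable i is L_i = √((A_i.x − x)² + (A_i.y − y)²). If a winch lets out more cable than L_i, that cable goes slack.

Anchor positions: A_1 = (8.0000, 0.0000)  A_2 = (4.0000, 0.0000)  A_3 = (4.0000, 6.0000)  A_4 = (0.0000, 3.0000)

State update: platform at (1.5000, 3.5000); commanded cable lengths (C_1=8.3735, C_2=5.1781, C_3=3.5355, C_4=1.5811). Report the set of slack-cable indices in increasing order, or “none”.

1, 2

i=1: geometric 7.3824 vs commanded 8.3735 ⇒ slack
i=2: geometric 4.3012 vs commanded 5.1781 ⇒ slack
i=3: geometric 3.5355 vs commanded 3.5355 ⇒ taut
i=4: geometric 1.5811 vs commanded 1.5811 ⇒ taut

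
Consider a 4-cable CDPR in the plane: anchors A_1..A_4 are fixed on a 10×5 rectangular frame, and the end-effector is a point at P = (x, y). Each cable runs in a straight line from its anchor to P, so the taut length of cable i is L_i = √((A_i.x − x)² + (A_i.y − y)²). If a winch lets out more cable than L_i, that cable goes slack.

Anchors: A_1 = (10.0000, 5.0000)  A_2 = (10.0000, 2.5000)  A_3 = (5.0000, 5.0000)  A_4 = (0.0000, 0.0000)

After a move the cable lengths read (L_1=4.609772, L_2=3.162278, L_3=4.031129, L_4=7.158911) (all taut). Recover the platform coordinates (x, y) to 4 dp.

each cable: (A_i−P)·(A_i−P) = L_i²; let q_i = ‖A_i‖²−L_i²
q_1 = 100.0000+25.0000−21.2500 = 103.7500
row 1: 0.0000x + 5.0000y = 7.5000  (q_2=96.2500)
row 2: 10.0000x + 0.0000y = 70.0000  (q_3=33.7500)
row 3: 20.0000x + 10.0000y = 155.0000  (q_4=-51.2500)
Cramer on rows 1–2 → x = 7.0000, y = 1.5000
check cable 4: ‖A_4−P‖² = 51.2500 ≈ L_4² = 51.2500 ✓

(7.0000, 1.5000)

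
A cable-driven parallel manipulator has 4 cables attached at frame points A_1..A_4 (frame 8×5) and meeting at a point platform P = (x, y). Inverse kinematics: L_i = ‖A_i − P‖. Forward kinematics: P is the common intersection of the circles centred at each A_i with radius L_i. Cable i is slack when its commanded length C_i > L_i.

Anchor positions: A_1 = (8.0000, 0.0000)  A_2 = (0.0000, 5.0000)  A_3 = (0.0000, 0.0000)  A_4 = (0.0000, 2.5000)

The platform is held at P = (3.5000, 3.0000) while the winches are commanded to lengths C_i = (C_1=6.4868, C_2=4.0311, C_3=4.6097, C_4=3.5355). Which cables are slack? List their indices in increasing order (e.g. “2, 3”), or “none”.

1

i=1: geometric 5.4083 vs commanded 6.4868 ⇒ slack
i=2: geometric 4.0311 vs commanded 4.0311 ⇒ taut
i=3: geometric 4.6098 vs commanded 4.6097 ⇒ taut
i=4: geometric 3.5355 vs commanded 3.5355 ⇒ taut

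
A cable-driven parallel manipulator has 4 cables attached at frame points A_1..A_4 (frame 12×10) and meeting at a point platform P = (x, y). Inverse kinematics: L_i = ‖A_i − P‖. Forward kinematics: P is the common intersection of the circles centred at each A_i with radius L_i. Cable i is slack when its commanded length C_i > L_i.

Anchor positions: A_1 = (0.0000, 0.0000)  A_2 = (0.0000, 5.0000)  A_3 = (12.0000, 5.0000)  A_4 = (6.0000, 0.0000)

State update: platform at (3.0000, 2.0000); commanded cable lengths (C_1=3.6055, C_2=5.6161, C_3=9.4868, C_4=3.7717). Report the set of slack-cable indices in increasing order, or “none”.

cable 1: L_1 = ‖A_1−P‖ = 3.6056;  C_1 = 3.6055 → taut
cable 2: L_2 = ‖A_2−P‖ = 4.2426;  C_2 = 5.6161 → slack
cable 3: L_3 = ‖A_3−P‖ = 9.4868;  C_3 = 9.4868 → taut
cable 4: L_4 = ‖A_4−P‖ = 3.6056;  C_4 = 3.7717 → slack

2, 4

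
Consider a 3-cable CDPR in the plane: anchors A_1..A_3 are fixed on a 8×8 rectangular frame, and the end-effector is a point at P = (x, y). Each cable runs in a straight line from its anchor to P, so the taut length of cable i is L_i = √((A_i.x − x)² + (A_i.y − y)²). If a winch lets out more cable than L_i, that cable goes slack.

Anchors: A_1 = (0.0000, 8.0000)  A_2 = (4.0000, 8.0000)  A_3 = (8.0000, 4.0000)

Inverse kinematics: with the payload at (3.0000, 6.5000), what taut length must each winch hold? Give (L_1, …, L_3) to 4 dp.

L_1 = √((0.0000−3.0000)² + (8.0000−6.5000)²) = 3.3541
L_2 = √((4.0000−3.0000)² + (8.0000−6.5000)²) = 1.8028
L_3 = √((8.0000−3.0000)² + (4.0000−6.5000)²) = 5.5902

(3.3541, 1.8028, 5.5902)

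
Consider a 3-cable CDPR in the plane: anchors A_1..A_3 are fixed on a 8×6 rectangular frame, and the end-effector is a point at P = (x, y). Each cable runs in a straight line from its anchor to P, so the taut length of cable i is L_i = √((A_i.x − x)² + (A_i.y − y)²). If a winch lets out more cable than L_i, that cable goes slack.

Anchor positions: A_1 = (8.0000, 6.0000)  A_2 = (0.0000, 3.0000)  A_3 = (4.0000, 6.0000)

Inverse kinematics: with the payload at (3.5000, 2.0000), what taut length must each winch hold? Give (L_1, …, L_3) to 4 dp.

(6.0208, 3.6401, 4.0311)

cable 1: Δx=4.5000, Δy=4.0000; L_1 = √(Δx²+Δy²) = 6.0208
cable 2: Δx=-3.5000, Δy=1.0000; L_2 = √(Δx²+Δy²) = 3.6401
cable 3: Δx=0.5000, Δy=4.0000; L_3 = √(Δx²+Δy²) = 4.0311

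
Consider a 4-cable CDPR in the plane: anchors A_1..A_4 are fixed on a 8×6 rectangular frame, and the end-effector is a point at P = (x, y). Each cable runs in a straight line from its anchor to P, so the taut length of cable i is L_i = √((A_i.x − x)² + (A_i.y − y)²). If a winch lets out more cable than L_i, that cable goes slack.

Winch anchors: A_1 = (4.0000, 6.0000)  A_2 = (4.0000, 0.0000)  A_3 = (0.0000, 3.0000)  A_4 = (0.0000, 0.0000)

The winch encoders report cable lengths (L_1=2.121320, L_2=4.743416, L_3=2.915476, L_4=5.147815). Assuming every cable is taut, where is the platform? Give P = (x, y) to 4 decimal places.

(2.5000, 4.5000)

expand ‖A_i−P‖²=L_i² and subtract eq 1 (c_i ≔ ‖A_i‖²−L_i²)
c_1 = 16.0000+36.0000−4.5000 = 47.5000
eq1−eq2 → [0.0000  12.0000]·P = 54.0000
eq1−eq3 → [8.0000  6.0000]·P = 47.0000
eq1−eq4 → [8.0000  12.0000]·P = 74.0000
2×2 solve → P = (2.5000, 4.5000)
check cable 4: ‖A_4−P‖² = 26.5000 ≈ L_4² = 26.5000 ✓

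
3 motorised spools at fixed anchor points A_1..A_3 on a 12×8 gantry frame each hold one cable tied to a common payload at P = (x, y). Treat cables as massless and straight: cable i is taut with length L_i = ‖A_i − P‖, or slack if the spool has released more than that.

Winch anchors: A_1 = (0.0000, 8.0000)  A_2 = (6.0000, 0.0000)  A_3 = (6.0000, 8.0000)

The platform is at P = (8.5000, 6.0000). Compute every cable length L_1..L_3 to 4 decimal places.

(8.7321, 6.5000, 3.2016)

L_1: Δ = A_1−P = (-8.5000, 2.0000) → ‖Δ‖ = √76.2500 = 8.7321
L_2: Δ = A_2−P = (-2.5000, -6.0000) → ‖Δ‖ = √42.2500 = 6.5000
L_3: Δ = A_3−P = (-2.5000, 2.0000) → ‖Δ‖ = √10.2500 = 3.2016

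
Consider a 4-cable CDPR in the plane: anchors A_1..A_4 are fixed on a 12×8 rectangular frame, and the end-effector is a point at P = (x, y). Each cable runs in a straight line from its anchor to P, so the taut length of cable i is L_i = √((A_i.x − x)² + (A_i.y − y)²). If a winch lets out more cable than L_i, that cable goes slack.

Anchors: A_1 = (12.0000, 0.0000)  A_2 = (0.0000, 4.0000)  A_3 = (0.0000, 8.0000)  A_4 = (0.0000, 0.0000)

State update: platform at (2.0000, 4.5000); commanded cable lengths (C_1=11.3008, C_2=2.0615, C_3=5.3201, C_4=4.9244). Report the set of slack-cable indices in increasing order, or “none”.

1, 3

i=1: geometric 10.9659 vs commanded 11.3008 ⇒ slack
i=2: geometric 2.0616 vs commanded 2.0615 ⇒ taut
i=3: geometric 4.0311 vs commanded 5.3201 ⇒ slack
i=4: geometric 4.9244 vs commanded 4.9244 ⇒ taut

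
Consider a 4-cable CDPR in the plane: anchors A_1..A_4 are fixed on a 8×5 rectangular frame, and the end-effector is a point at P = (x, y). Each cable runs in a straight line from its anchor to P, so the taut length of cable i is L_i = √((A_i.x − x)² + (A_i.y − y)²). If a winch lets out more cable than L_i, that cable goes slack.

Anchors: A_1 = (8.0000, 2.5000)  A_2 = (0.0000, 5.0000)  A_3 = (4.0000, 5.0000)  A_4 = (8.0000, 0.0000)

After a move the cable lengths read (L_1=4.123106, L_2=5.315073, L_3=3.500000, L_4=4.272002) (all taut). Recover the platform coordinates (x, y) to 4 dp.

expand ‖A_i−P‖²=L_i² and subtract eq 1 (c_i ≔ ‖A_i‖²−L_i²)
c_1 = 64.0000+6.2500−17.0000 = 53.2500
eq1−eq2 → [16.0000  -5.0000]·P = 56.5000
eq1−eq3 → [8.0000  -5.0000]·P = 24.5000
eq1−eq4 → [0.0000  5.0000]·P = 7.5000
2×2 solve → P = (4.0000, 1.5000)
check cable 4: ‖A_4−P‖² = 18.2500 ≈ L_4² = 18.2500 ✓

(4.0000, 1.5000)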